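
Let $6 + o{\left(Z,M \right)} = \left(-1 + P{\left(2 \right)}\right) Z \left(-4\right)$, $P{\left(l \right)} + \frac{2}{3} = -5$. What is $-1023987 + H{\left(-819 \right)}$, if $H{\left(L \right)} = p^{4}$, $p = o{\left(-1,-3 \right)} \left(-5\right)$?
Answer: $\frac{57565067053}{81} \approx 7.1068 \cdot 10^{8}$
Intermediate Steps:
$P{\left(l \right)} = - \frac{17}{3}$ ($P{\left(l \right)} = - \frac{2}{3} - 5 = - \frac{17}{3}$)
$o{\left(Z,M \right)} = -6 + \frac{80 Z}{3}$ ($o{\left(Z,M \right)} = -6 + \left(-1 - \frac{17}{3}\right) Z \left(-4\right) = -6 - \frac{20 \left(- 4 Z\right)}{3} = -6 + \frac{80 Z}{3}$)
$p = \frac{490}{3}$ ($p = \left(-6 + \frac{80}{3} \left(-1\right)\right) \left(-5\right) = \left(-6 - \frac{80}{3}\right) \left(-5\right) = \left(- \frac{98}{3}\right) \left(-5\right) = \frac{490}{3} \approx 163.33$)
$H{\left(L \right)} = \frac{57648010000}{81}$ ($H{\left(L \right)} = \left(\frac{490}{3}\right)^{4} = \frac{57648010000}{81}$)
$-1023987 + H{\left(-819 \right)} = -1023987 + \frac{57648010000}{81} = \frac{57565067053}{81}$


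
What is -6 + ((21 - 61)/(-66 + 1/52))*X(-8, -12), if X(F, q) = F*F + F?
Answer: 95894/3431 ≈ 27.949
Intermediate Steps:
X(F, q) = F + F**2 (X(F, q) = F**2 + F = F + F**2)
-6 + ((21 - 61)/(-66 + 1/52))*X(-8, -12) = -6 + ((21 - 61)/(-66 + 1/52))*(-8*(1 - 8)) = -6 + (-40/(-66 + 1/52))*(-8*(-7)) = -6 - 40/(-3431/52)*56 = -6 - 40*(-52/3431)*56 = -6 + (2080/3431)*56 = -6 + 116480/3431 = 95894/3431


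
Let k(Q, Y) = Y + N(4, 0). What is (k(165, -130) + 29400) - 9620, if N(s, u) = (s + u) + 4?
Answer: 19658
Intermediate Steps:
N(s, u) = 4 + s + u
k(Q, Y) = 8 + Y (k(Q, Y) = Y + (4 + 4 + 0) = Y + 8 = 8 + Y)
(k(165, -130) + 29400) - 9620 = ((8 - 130) + 29400) - 9620 = (-122 + 29400) - 9620 = 29278 - 9620 = 19658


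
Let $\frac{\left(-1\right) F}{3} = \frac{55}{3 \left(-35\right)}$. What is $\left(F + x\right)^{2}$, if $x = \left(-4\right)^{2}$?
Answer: $\frac{15129}{49} \approx 308.75$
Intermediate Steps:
$x = 16$
$F = \frac{11}{7}$ ($F = - 3 \frac{55}{3 \left(-35\right)} = - 3 \frac{55}{-105} = - 3 \cdot 55 \left(- \frac{1}{105}\right) = \left(-3\right) \left(- \frac{11}{21}\right) = \frac{11}{7} \approx 1.5714$)
$\left(F + x\right)^{2} = \left(\frac{11}{7} + 16\right)^{2} = \left(\frac{123}{7}\right)^{2} = \frac{15129}{49}$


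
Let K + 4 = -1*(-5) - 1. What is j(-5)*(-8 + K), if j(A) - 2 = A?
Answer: 24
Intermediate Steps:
K = 0 (K = -4 + (-1*(-5) - 1) = -4 + (5 - 1) = -4 + 4 = 0)
j(A) = 2 + A
j(-5)*(-8 + K) = (2 - 5)*(-8 + 0) = -3*(-8) = 24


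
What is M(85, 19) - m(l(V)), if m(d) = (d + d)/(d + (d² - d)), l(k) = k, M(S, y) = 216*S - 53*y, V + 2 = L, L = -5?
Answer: 121473/7 ≈ 17353.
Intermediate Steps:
V = -7 (V = -2 - 5 = -7)
M(S, y) = -53*y + 216*S
m(d) = 2/d (m(d) = (2*d)/(d²) = (2*d)/d² = 2/d)
M(85, 19) - m(l(V)) = (-53*19 + 216*85) - 2/(-7) = (-1007 + 18360) - 2*(-1)/7 = 17353 - 1*(-2/7) = 17353 + 2/7 = 121473/7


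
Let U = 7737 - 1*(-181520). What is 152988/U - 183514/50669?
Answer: -26979560126/9589462933 ≈ -2.8135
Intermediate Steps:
U = 189257 (U = 7737 + 181520 = 189257)
152988/U - 183514/50669 = 152988/189257 - 183514/50669 = -26979560126/9589462933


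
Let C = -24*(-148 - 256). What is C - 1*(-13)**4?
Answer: -18865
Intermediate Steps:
C = 9696 (C = -24*(-404) = 9696)
C - 1*(-13)**4 = 9696 - 1*(-13)**4 = 9696 - 1*28561 = 9696 - 28561 = -18865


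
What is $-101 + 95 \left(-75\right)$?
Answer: $-7226$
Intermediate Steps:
$-101 + 95 \left(-75\right) = -101 - 7125 = -7226$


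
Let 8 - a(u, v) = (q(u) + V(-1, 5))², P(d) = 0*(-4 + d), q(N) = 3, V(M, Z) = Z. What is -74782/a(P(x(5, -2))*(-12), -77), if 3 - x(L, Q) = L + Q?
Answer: 37391/28 ≈ 1335.4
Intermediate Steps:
x(L, Q) = 3 - L - Q (x(L, Q) = 3 - (L + Q) = 3 + (-L - Q) = 3 - L - Q)
P(d) = 0
a(u, v) = -56 (a(u, v) = 8 - (3 + 5)² = 8 - 1*8² = 8 - 1*64 = 8 - 64 = -56)
-74782/a(P(x(5, -2))*(-12), -77) = -74782/(-56) = -74782*(-1/56) = 37391/28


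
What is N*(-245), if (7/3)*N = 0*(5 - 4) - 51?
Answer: 5355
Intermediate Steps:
N = -153/7 (N = 3*(0*(5 - 4) - 51)/7 = 3*(0*1 - 51)/7 = 3*(0 - 51)/7 = (3/7)*(-51) = -153/7 ≈ -21.857)
N*(-245) = -153/7*(-245) = 5355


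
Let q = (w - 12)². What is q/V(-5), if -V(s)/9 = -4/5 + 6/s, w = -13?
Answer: 625/18 ≈ 34.722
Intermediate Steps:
q = 625 (q = (-13 - 12)² = (-25)² = 625)
V(s) = 36/5 - 54/s (V(s) = -9*(-4/5 + 6/s) = -9*(-4*⅕ + 6/s) = -9*(-⅘ + 6/s) = 36/5 - 54/s)
q/V(-5) = 625/(36/5 - 54/(-5)) = 625/(36/5 - 54*(-⅕)) = 625/(36/5 + 54/5) = 625/18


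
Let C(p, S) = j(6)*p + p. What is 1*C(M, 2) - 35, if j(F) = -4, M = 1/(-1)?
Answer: -32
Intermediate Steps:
M = -1
C(p, S) = -3*p (C(p, S) = -4*p + p = -3*p)
1*C(M, 2) - 35 = 1*(-3*(-1)) - 35 = 1*3 - 35 = 3 - 35 = -32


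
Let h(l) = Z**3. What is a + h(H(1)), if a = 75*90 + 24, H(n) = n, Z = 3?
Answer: 6801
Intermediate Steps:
a = 6774 (a = 6750 + 24 = 6774)
h(l) = 27 (h(l) = 3**3 = 27)
a + h(H(1)) = 6774 + 27 = 6801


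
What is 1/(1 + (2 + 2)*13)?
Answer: 1/53 ≈ 0.018868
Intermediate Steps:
1/(1 + (2 + 2)*13) = 1/(1 + 4*13) = 1/(1 + 52) = 1/53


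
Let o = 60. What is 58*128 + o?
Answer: 7484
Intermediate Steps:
58*128 + o = 58*128 + 60 = 7424 + 60 = 7484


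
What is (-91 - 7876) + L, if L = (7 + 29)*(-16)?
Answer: -8543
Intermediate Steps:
L = -576 (L = 36*(-16) = -576)
(-91 - 7876) + L = (-91 - 7876) - 576 = -7967 - 576 = -8543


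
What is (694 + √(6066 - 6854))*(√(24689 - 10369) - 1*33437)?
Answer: -2*(347 + I*√197)*(33437 - 4*√895) ≈ -2.3122e+7 - 9.3526e+5*I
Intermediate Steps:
(694 + √(6066 - 6854))*(√(24689 - 10369) - 1*33437) = (694 + √(-788))*(√14320 - 33437) = (694 + 2*I*√197)*(4*√895 - 33437) = (694 + 2*I*√197)*(-33437 + 4*√895) = (-33437 + 4*√895)*(694 + 2*I*√197)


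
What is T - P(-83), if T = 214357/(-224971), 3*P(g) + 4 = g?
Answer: 6309802/224971 ≈ 28.047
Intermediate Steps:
P(g) = -4/3 + g/3
T = -214357/224971 (T = 214357*(-1/224971) = -214357/224971 ≈ -0.95282)
T - P(-83) = -214357/224971 - (-4/3 + (1/3)*(-83)) = -214357/224971 - (-4/3 - 83/3) = -214357/224971 - 1*(-29) = -214357/224971 + 29 = 6309802/224971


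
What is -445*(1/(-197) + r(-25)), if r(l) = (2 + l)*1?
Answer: 2016740/197 ≈ 10237.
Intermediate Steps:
r(l) = 2 + l
-445*(1/(-197) + r(-25)) = -445*(1/(-197) + (2 - 25)) = -445*(-1/197 - 23) = -445*(-4532/197) = 2016740/197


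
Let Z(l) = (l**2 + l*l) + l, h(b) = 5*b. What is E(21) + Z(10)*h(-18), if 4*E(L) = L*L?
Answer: -75159/4 ≈ -18790.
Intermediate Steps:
E(L) = L**2/4 (E(L) = (L*L)/4 = L**2/4)
Z(l) = l + 2*l**2 (Z(l) = (l**2 + l**2) + l = 2*l**2 + l = l + 2*l**2)
E(21) + Z(10)*h(-18) = (1/4)*21**2 + (10*(1 + 2*10))*(5*(-18)) = (1/4)*441 + (10*(1 + 20))*(-90) = 441/4 + (10*21)*(-90) = 441/4 + 210*(-90) = 441/4 - 18900 = -75159/4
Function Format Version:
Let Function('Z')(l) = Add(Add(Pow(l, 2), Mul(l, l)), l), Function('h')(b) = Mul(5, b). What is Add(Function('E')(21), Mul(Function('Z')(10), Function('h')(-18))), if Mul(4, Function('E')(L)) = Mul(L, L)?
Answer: Rational(-75159, 4) ≈ -18790.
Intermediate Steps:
Function('E')(L) = Mul(Rational(1, 4), Pow(L, 2)) (Function('E')(L) = Mul(Rational(1, 4), Mul(L, L)) = Mul(Rational(1, 4), Pow(L, 2)))
Function('Z')(l) = Add(l, Mul(2, Pow(l, 2))) (Function('Z')(l) = Add(Add(Pow(l, 2), Pow(l, 2)), l) = Add(Mul(2, Pow(l, 2)), l) = Add(l, Mul(2, Pow(l, 2))))
Add(Function('E')(21), Mul(Function('Z')(10), Function('h')(-18))) = Add(Mul(Rational(1, 4), Pow(21, 2)), Mul(Mul(10, Add(1, Mul(2, 10))), Mul(5, -18))) = Add(Mul(Rational(1, 4), 441), Mul(Mul(10, Add(1, 20)), -90)) = Add(Rational(441, 4), Mul(Mul(10, 21), -90)) = Add(Rational(441, 4), Mul(210, -90)) = Add(Rational(441, 4), -18900) = Rational(-75159, 4)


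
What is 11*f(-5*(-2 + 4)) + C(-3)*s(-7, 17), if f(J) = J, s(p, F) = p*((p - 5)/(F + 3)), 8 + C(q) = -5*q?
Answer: -403/5 ≈ -80.600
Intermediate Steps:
C(q) = -8 - 5*q
s(p, F) = p*(-5 + p)/(3 + F) (s(p, F) = p*((-5 + p)/(3 + F)) = p*(-5 + p)/(3 + F))
11*f(-5*(-2 + 4)) + C(-3)*s(-7, 17) = 11*(-5*(-2 + 4)) + (-8 - 5*(-3))*(-7*(-5 - 7)/(3 + 17)) = 11*(-5*2) + (-8 + 15)*(-7*(-12)/20) = 11*(-10) + 7*(-7*1/20*(-12)) = -110 + 7*(21/5) = -110 + 147/5 = -403/5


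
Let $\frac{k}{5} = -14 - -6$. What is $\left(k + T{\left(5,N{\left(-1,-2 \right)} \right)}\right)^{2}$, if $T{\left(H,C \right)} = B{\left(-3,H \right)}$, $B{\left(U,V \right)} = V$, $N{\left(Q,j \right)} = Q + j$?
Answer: $1225$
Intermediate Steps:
$T{\left(H,C \right)} = H$
$k = -40$ ($k = 5 \left(-14 - -6\right) = 5 \left(-14 + 6\right) = 5 \left(-8\right) = -40$)
$\left(k + T{\left(5,N{\left(-1,-2 \right)} \right)}\right)^{2} = \left(-40 + 5\right)^{2} = \left(-35\right)^{2} = 1225$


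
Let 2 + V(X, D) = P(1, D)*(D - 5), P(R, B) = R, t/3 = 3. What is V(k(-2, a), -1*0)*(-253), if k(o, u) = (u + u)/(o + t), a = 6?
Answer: 1771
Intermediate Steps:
t = 9 (t = 3*3 = 9)
k(o, u) = 2*u/(9 + o) (k(o, u) = (u + u)/(o + 9) = (2*u)/(9 + o) = 2*u/(9 + o))
V(X, D) = -7 + D (V(X, D) = -2 + 1*(D - 5) = -2 + 1*(-5 + D) = -2 + (-5 + D) = -7 + D)
V(k(-2, a), -1*0)*(-253) = (-7 - 1*0)*(-253) = (-7 + 0)*(-253) = -7*(-253) = 1771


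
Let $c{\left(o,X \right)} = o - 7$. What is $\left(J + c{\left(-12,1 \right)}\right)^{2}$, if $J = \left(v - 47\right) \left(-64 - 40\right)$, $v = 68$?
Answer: $4853209$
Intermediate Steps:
$J = -2184$ ($J = \left(68 - 47\right) \left(-64 - 40\right) = 21 \left(-104\right) = -2184$)
$c{\left(o,X \right)} = -7 + o$ ($c{\left(o,X \right)} = o - 7 = -7 + o$)
$\left(J + c{\left(-12,1 \right)}\right)^{2} = \left(-2184 - 19\right)^{2} = \left(-2203\right)^{2} = 4853209$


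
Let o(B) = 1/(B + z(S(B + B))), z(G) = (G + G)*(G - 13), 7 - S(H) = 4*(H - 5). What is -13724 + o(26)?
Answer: -964165895/70254 ≈ -13724.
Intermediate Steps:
S(H) = 27 - 4*H (S(H) = 7 - 4*(H - 5) = 7 - 4*(-5 + H) = 7 - (-20 + 4*H) = 7 + (20 - 4*H) = 27 - 4*H)
z(G) = 2*G*(-13 + G) (z(G) = (2*G)*(-13 + G) = 2*G*(-13 + G))
o(B) = 1/(B + 2*(14 - 8*B)*(27 - 8*B)) (o(B) = 1/(B + 2*(27 - 4*(B + B))*(-13 + (27 - 4*(B + B)))) = 1/(B + 2*(27 - 8*B)*(-13 + (27 - 8*B))) = 1/(B + 2*(27 - 8*B)*(14 - 8*B)) = 1/(B + 2*(14 - 8*B)*(27 - 8*B)))
-13724 + o(26) = -13724 + 1/(756 - 655*26 + 128*26²) = -13724 + 1/(756 - 17030 + 128*676) = -13724 + 1/(756 - 17030 + 86528) = -13724 + 1/70254 = -964165895/70254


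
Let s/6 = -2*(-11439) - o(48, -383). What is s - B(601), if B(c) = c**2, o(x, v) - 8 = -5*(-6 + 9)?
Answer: -223891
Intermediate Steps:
o(x, v) = -7 (o(x, v) = 8 - 5*(-6 + 9) = 8 - 5*3 = 8 - 15 = -7)
s = 137310 (s = 6*(-2*(-11439) - 1*(-7)) = 6*(22878 + 7) = 6*22885 = 137310)
s - B(601) = 137310 - 1*601**2 = 137310 - 1*361201 = 137310 - 361201 = -223891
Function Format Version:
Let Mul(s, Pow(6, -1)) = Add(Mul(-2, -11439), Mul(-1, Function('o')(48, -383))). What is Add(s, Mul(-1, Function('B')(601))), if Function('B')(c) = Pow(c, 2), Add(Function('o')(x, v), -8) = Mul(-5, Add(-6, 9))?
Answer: -223891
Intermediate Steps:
Function('o')(x, v) = -7 (Function('o')(x, v) = Add(8, Mul(-5, Add(-6, 9))) = Add(8, Mul(-5, 3)) = Add(8, -15) = -7)
s = 137310 (s = Mul(6, Add(Mul(-2, -11439), Mul(-1, -7))) = Mul(6, Add(22878, 7)) = Mul(6, 22885) = 137310)
Add(s, Mul(-1, Function('B')(601))) = Add(137310, Mul(-1, Pow(601, 2))) = Add(137310, Mul(-1, 361201)) = Add(137310, -361201) = -223891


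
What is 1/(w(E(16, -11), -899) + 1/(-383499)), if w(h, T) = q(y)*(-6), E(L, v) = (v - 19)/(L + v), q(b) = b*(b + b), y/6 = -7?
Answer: -383499/8117906833 ≈ -4.7241e-5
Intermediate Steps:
y = -42 (y = 6*(-7) = -42)
q(b) = 2*b² (q(b) = b*(2*b) = 2*b²)
E(L, v) = (-19 + v)/(L + v)
w(h, T) = -21168 (w(h, T) = (2*(-42)²)*(-6) = (2*1764)*(-6) = 3528*(-6) = -21168)
1/(w(E(16, -11), -899) + 1/(-383499)) = 1/(-21168 + 1/(-383499)) = 1/(-21168 - 1/383499) = 1/(-8117906833/383499) = -383499/8117906833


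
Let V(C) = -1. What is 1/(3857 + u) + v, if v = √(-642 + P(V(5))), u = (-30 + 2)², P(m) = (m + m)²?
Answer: 1/4641 + I*√638 ≈ 0.00021547 + 25.259*I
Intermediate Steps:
P(m) = 4*m² (P(m) = (2*m)² = 4*m²)
u = 784 (u = (-28)² = 784)
v = I*√638 (v = √(-642 + 4*(-1)²) = √(-642 + 4*1) = √(-642 + 4) = √(-638) = I*√638 ≈ 25.259*I)
1/(3857 + u) + v = 1/(3857 + 784) + I*√638 = 1/4641 + I*√638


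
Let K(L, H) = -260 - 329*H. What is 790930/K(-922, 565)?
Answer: -158186/37229 ≈ -4.2490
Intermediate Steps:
K(L, H) = -260 - 329*H
790930/K(-922, 565) = 790930/(-260 - 329*565) = 790930/(-260 - 185885) = 790930/(-186145) = 790930*(-1/186145) = -158186/37229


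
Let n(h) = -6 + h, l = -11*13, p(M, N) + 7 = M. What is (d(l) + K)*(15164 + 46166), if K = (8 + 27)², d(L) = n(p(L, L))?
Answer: 65561770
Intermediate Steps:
p(M, N) = -7 + M
l = -143
d(L) = -13 + L (d(L) = -6 + (-7 + L) = -13 + L)
K = 1225 (K = 35² = 1225)
(d(l) + K)*(15164 + 46166) = ((-13 - 143) + 1225)*(15164 + 46166) = (-156 + 1225)*61330 = 1069*61330 = 65561770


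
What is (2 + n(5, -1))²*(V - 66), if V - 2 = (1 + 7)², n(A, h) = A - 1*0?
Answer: 0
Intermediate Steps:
n(A, h) = A (n(A, h) = A + 0 = A)
V = 66 (V = 2 + (1 + 7)² = 2 + 8² = 2 + 64 = 66)
(2 + n(5, -1))²*(V - 66) = (2 + 5)²*(66 - 66) = 7²*0 = 49*0 = 0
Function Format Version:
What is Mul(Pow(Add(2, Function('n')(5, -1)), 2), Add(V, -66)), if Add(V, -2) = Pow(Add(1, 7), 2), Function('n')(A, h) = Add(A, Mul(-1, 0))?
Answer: 0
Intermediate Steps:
Function('n')(A, h) = A (Function('n')(A, h) = Add(A, 0) = A)
V = 66 (V = Add(2, Pow(Add(1, 7), 2)) = Add(2, Pow(8, 2)) = Add(2, 64) = 66)
Mul(Pow(Add(2, Function('n')(5, -1)), 2), Add(V, -66)) = Mul(Pow(Add(2, 5), 2), Add(66, -66)) = Mul(Pow(7, 2), 0) = Mul(49, 0) = 0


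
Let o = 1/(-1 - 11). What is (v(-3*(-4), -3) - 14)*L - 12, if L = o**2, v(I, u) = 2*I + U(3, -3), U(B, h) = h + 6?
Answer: -1715/144 ≈ -11.910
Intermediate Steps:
U(B, h) = 6 + h
o = -1/12 (o = 1/(-12) = -1/12 ≈ -0.083333)
v(I, u) = 3 + 2*I (v(I, u) = 2*I + (6 - 3) = 2*I + 3 = 3 + 2*I)
L = 1/144 (L = (-1/12)**2 = 1/144 ≈ 0.0069444)
(v(-3*(-4), -3) - 14)*L - 12 = ((3 + 2*(-3*(-4))) - 14)*(1/144) - 12 = ((3 + 2*12) - 14)*(1/144) - 12 = ((3 + 24) - 14)*(1/144) - 12 = (27 - 14)*(1/144) - 12 = 13*(1/144) - 12 = 13/144 - 12 = -1715/144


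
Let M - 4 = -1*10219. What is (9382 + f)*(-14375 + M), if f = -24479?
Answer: 371235230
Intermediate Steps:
M = -10215 (M = 4 - 1*10219 = 4 - 10219 = -10215)
(9382 + f)*(-14375 + M) = (9382 - 24479)*(-14375 - 10215) = -15097*(-24590) = 371235230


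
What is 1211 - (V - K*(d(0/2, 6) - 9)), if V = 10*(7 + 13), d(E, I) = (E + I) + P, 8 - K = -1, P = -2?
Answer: 966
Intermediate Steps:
K = 9 (K = 8 - 1*(-1) = 8 + 1 = 9)
d(E, I) = -2 + E + I (d(E, I) = (E + I) - 2 = -2 + E + I)
V = 200 (V = 10*20 = 200)
1211 - (V - K*(d(0/2, 6) - 9)) = 1211 - (200 - 9*((-2 + 0/2 + 6) - 9)) = 1211 - (200 - 9*((-2 + 0*(1/2) + 6) - 9)) = 1211 - (200 - 9*((-2 + 0 + 6) - 9)) = 1211 - (200 - 9*(4 - 9)) = 1211 - (200 - 9*(-5)) = 1211 - (200 - 1*(-45)) = 1211 - (200 + 45) = 1211 - 1*245 = 1211 - 245 = 966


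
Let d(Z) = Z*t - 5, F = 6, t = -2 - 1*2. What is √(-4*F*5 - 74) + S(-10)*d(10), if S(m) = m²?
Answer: -4500 + I*√194 ≈ -4500.0 + 13.928*I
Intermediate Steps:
t = -4 (t = -2 - 2 = -4)
d(Z) = -5 - 4*Z (d(Z) = Z*(-4) - 5 = -4*Z - 5 = -5 - 4*Z)
√(-4*F*5 - 74) + S(-10)*d(10) = √(-4*6*5 - 74) + (-10)²*(-5 - 4*10) = √(-24*5 - 74) + 100*(-5 - 40) = √(-120 - 74) + 100*(-45) = √(-194) - 4500 = I*√194 - 4500 = -4500 + I*√194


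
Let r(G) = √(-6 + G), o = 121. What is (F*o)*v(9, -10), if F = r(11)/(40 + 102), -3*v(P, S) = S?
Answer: 605*√5/213 ≈ 6.3513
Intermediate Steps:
v(P, S) = -S/3
F = √5/142 (F = √(-6 + 11)/(40 + 102) = √5/142 ≈ 0.015747)
(F*o)*v(9, -10) = ((√5/142)*121)*(-⅓*(-10)) = (121*√5/142)*(10/3) = 605*√5/213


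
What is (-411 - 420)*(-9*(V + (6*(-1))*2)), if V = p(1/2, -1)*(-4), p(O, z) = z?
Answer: -59832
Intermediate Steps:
V = 4 (V = -1*(-4) = 4)
(-411 - 420)*(-9*(V + (6*(-1))*2)) = (-411 - 420)*(-9*(4 + (6*(-1))*2)) = -(-7479)*(4 - 6*2) = -(-7479)*(4 - 12) = -(-7479)*(-8) = -831*72 = -59832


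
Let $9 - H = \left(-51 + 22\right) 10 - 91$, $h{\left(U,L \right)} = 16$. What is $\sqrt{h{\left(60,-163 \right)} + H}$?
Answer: $\sqrt{406} \approx 20.149$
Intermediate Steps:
$H = 390$ ($H = 9 - \left(\left(-51 + 22\right) 10 - 91\right) = 9 - \left(\left(-29\right) 10 - 91\right) = 9 - \left(-290 - 91\right) = 9 - -381 = 9 + 381 = 390$)
$\sqrt{h{\left(60,-163 \right)} + H} = \sqrt{16 + 390} = \sqrt{406}$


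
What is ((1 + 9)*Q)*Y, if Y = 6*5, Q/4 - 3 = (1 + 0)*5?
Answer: 9600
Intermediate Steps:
Q = 32 (Q = 12 + 4*((1 + 0)*5) = 12 + 4*(1*5) = 12 + 4*5 = 12 + 20 = 32)
Y = 30
((1 + 9)*Q)*Y = ((1 + 9)*32)*30 = (10*32)*30 = 320*30 = 9600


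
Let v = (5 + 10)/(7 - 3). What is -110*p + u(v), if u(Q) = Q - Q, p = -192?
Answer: 21120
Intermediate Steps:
v = 15/4 ≈ 3.7500
u(Q) = 0
-110*p + u(v) = -110*(-192) + 0 = 21120 + 0 = 21120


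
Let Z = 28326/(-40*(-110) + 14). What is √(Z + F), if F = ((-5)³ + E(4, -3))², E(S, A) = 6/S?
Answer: √297290657605/4414 ≈ 123.53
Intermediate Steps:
F = 61009/4 (F = ((-5)³ + 6/4)² = (-125 + 6*(¼))² = (-125 + 3/2)² = (-247/2)² = 61009/4 ≈ 15252.)
Z = 14163/2207 (Z = 28326/(4400 + 14) = 28326/4414 = 28326*(1/4414) = 14163/2207 ≈ 6.4173)
√(Z + F) = √(14163/2207 + 61009/4) = √(134703515/8828) = √297290657605/4414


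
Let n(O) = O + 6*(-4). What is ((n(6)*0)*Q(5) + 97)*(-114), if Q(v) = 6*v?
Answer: -11058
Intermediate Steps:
n(O) = -24 + O (n(O) = O - 24 = -24 + O)
((n(6)*0)*Q(5) + 97)*(-114) = (((-24 + 6)*0)*(6*5) + 97)*(-114) = (-18*0*30 + 97)*(-114) = (0*30 + 97)*(-114) = (0 + 97)*(-114) = 97*(-114) = -11058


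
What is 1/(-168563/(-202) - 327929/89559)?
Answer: 18090918/15030092059 ≈ 0.0012036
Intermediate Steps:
1/(-168563/(-202) - 327929/89559) = 1/(-168563*(-1/202) - 327929*1/89559) = 1/(168563/202 - 327929/89559) = 1/(15030092059/18090918) = 18090918/15030092059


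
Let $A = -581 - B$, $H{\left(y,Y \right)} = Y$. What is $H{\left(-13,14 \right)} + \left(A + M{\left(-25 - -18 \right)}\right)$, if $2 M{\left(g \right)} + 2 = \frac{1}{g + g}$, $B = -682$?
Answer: $\frac{3191}{28} \approx 113.96$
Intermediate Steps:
$M{\left(g \right)} = -1 + \frac{1}{4 g}$ ($M{\left(g \right)} = -1 + \frac{1}{2 \left(g + g\right)} = -1 + \frac{1}{2 \cdot 2 g} = -1 + \frac{\frac{1}{2} \frac{1}{g}}{2} = -1 + \frac{1}{4 g}$)
$A = 101$ ($A = -581 - -682 = -581 + 682 = 101$)
$H{\left(-13,14 \right)} + \left(A + M{\left(-25 - -18 \right)}\right) = 14 + \left(101 + \frac{\frac{1}{4} - \left(-25 - -18\right)}{-25 - -18}\right) = 14 + \left(101 + \frac{\frac{1}{4} - \left(-25 + 18\right)}{-25 + 18}\right) = 14 + \left(101 + \frac{\frac{1}{4} - -7}{-7}\right) = 14 + \left(101 - \frac{\frac{1}{4} + 7}{7}\right) = 14 + \left(101 - \frac{29}{28}\right) = 14 + \frac{2799}{28} = \frac{3191}{28}$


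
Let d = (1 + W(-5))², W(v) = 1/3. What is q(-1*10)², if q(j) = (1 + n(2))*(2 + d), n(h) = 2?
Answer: 1156/9 ≈ 128.44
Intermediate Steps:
W(v) = ⅓
d = 16/9 (d = (1 + ⅓)² = (4/3)² = 16/9 ≈ 1.7778)
q(j) = 34/3 (q(j) = (1 + 2)*(2 + 16/9) = 3*(34/9) = 34/3)
q(-1*10)² = (34/3)² = 1156/9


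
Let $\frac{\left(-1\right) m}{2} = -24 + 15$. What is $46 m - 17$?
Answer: $811$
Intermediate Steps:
$m = 18$ ($m = - 2 \left(-24 + 15\right) = \left(-2\right) \left(-9\right) = 18$)
$46 m - 17 = 46 \cdot 18 - 17 = 828 - 17 = 811$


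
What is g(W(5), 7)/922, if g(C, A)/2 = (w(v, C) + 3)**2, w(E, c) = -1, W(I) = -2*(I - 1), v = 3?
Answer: 4/461 ≈ 0.0086768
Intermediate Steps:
W(I) = 2 - 2*I (W(I) = -2*(-1 + I) = 2 - 2*I)
g(C, A) = 8 (g(C, A) = 2*(-1 + 3)**2 = 2*2**2 = 2*4 = 8)
g(W(5), 7)/922 = 8/922 = 8*(1/922) = 4/461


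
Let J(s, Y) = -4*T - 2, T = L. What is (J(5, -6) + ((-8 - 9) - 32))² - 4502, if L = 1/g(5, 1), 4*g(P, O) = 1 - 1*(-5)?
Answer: -14597/9 ≈ -1621.9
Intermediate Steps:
g(P, O) = 3/2 (g(P, O) = (1 - 1*(-5))/4 = (1 + 5)/4 = (¼)*6 = 3/2)
L = ⅔ (L = 1/(3/2) = ⅔ ≈ 0.66667)
T = ⅔ ≈ 0.66667
J(s, Y) = -14/3 (J(s, Y) = -4*⅔ - 2 = -8/3 - 2 = -14/3)
(J(5, -6) + ((-8 - 9) - 32))² - 4502 = (-14/3 + ((-8 - 9) - 32))² - 4502 = (-14/3 + (-17 - 32))² - 4502 = (-14/3 - 49)² - 4502 = (-161/3)² - 4502 = 25921/9 - 4502 = -14597/9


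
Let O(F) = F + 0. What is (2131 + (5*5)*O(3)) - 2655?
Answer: -449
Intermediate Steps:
O(F) = F
(2131 + (5*5)*O(3)) - 2655 = (2131 + (5*5)*3) - 2655 = (2131 + 25*3) - 2655 = (2131 + 75) - 2655 = 2206 - 2655 = -449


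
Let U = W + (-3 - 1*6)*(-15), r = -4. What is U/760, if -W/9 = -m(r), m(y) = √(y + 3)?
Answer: 27/152 + 9*I/760 ≈ 0.17763 + 0.011842*I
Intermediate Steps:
m(y) = √(3 + y)
W = 9*I (W = -(-9)*√(3 - 4) = -(-9)*√(-1) = -(-9)*I = 9*I ≈ 9.0*I)
U = 135 + 9*I (U = 9*I + (-3 - 1*6)*(-15) = 9*I + (-3 - 6)*(-15) = 9*I - 9*(-15) = 9*I + 135 = 135 + 9*I ≈ 135.0 + 9.0*I)
U/760 = (135 + 9*I)/760 = (135 + 9*I)*(1/760) = 27/152 + 9*I/760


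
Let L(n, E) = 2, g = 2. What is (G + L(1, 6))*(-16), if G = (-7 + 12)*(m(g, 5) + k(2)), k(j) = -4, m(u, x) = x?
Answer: -112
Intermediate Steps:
G = 5 (G = (-7 + 12)*(5 - 4) = 5*1 = 5)
(G + L(1, 6))*(-16) = (5 + 2)*(-16) = 7*(-16) = -112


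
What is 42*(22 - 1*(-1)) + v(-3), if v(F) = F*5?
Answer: 951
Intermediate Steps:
v(F) = 5*F
42*(22 - 1*(-1)) + v(-3) = 42*(22 - 1*(-1)) + 5*(-3) = 42*(22 + 1) - 15 = 42*23 - 15 = 966 - 15 = 951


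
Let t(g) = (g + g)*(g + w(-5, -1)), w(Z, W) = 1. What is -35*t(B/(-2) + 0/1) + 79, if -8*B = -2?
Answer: 2773/32 ≈ 86.656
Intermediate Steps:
B = 1/4 (B = -1/8*(-2) = 1/4 ≈ 0.25000)
t(g) = 2*g*(1 + g) (t(g) = (g + g)*(g + 1) = (2*g)*(1 + g) = 2*g*(1 + g))
-35*t(B/(-2) + 0/1) + 79 = -70*((1/4)/(-2) + 0/1)*(1 + ((1/4)/(-2) + 0/1)) + 79 = -70*((1/4)*(-1/2) + 0*1)*(1 + ((1/4)*(-1/2) + 0*1)) + 79 = -70*(-1/8 + 0)*(1 + (-1/8 + 0)) + 79 = -70*(-1)*(1 - 1/8)/8 + 79 = -70*(-1)*7/(8*8) + 79 = -35*(-7/32) + 79 = 245/32 + 79 = 2773/32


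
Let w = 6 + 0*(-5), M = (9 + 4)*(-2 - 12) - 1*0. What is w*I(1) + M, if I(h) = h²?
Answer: -176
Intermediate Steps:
M = -182 (M = 13*(-14) + 0 = -182 + 0 = -182)
w = 6 (w = 6 + 0 = 6)
w*I(1) + M = 6*1² - 182 = 6*1 - 182 = 6 - 182 = -176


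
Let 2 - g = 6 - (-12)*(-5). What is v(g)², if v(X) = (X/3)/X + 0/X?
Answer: ⅑ ≈ 0.11111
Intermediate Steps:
g = 56 (g = 2 - (6 - (-12)*(-5)) = 2 - (6 - 4*15) = 2 - (6 - 60) = 2 - 1*(-54) = 2 + 54 = 56)
v(X) = ⅓ (v(X) = (X*(⅓))/X + 0 = (X/3)/X + 0 = ⅓ + 0 = ⅓)
v(g)² = (⅓)² = ⅑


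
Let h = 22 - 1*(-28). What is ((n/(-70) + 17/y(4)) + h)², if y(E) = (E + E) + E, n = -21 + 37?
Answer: 462207001/176400 ≈ 2620.2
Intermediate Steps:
n = 16
y(E) = 3*E (y(E) = 2*E + E = 3*E)
h = 50 (h = 22 + 28 = 50)
((n/(-70) + 17/y(4)) + h)² = ((16/(-70) + 17/((3*4))) + 50)² = ((16*(-1/70) + 17/12) + 50)² = ((-8/35 + 17*(1/12)) + 50)² = ((-8/35 + 17/12) + 50)² = (499/420 + 50)² = (21499/420)² = 462207001/176400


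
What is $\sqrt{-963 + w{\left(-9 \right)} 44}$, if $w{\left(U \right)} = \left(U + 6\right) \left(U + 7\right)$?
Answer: $i \sqrt{699} \approx 26.439 i$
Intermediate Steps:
$w{\left(U \right)} = \left(6 + U\right) \left(7 + U\right)$
$\sqrt{-963 + w{\left(-9 \right)} 44} = \sqrt{-963 + \left(42 + \left(-9\right)^{2} + 13 \left(-9\right)\right) 44} = \sqrt{-963 + \left(42 + 81 - 117\right) 44} = \sqrt{-963 + 6 \cdot 44} = \sqrt{-963 + 264} = \sqrt{-699} = i \sqrt{699}$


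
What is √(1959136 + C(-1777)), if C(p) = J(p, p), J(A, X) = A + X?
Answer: √1955582 ≈ 1398.4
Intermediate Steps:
C(p) = 2*p (C(p) = p + p = 2*p)
√(1959136 + C(-1777)) = √(1959136 + 2*(-1777)) = √(1959136 - 3554) = √1955582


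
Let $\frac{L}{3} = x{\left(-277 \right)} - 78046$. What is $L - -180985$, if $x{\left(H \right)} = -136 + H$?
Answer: $-54392$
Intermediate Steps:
$L = -235377$ ($L = 3 \left(\left(-136 - 277\right) - 78046\right) = 3 \left(-413 - 78046\right) = 3 \left(-78459\right) = -235377$)
$L - -180985 = -235377 - -180985 = -235377 + 180985 = -54392$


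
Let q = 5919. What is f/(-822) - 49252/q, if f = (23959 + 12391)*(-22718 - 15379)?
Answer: 1366124052151/810903 ≈ 1.6847e+6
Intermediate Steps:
f = -1384825950 (f = 36350*(-38097) = -1384825950)
f/(-822) - 49252/q = -1384825950/(-822) - 49252/5919 = -1384825950*(-1/822) - 49252*1/5919 = 230804325/137 - 49252/5919 = 1366124052151/810903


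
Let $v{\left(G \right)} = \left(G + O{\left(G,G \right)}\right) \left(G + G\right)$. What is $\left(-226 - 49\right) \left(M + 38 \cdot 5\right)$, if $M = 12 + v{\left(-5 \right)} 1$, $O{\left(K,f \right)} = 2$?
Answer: $-63800$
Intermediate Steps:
$v{\left(G \right)} = 2 G \left(2 + G\right)$ ($v{\left(G \right)} = \left(G + 2\right) \left(G + G\right) = \left(2 + G\right) 2 G = 2 G \left(2 + G\right)$)
$M = 42$ ($M = 12 + 2 \left(-5\right) \left(2 - 5\right) 1 = 12 + 2 \left(-5\right) \left(-3\right) 1 = 12 + 30 \cdot 1 = 12 + 30 = 42$)
$\left(-226 - 49\right) \left(M + 38 \cdot 5\right) = \left(-226 - 49\right) \left(42 + 38 \cdot 5\right) = \left(-226 - 49\right) \left(42 + 190\right) = \left(-275\right) 232 = -63800$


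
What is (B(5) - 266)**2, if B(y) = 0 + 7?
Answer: 67081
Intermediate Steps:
B(y) = 7
(B(5) - 266)**2 = (7 - 266)**2 = (-259)**2 = 67081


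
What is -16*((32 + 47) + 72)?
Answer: -2416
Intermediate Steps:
-16*((32 + 47) + 72) = -16*(79 + 72) = -16*151 = -2416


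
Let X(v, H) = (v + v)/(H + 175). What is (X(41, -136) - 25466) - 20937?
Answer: -1809635/39 ≈ -46401.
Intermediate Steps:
X(v, H) = 2*v/(175 + H) (X(v, H) = (2*v)/(175 + H) = 2*v/(175 + H))
(X(41, -136) - 25466) - 20937 = (2*41/(175 - 136) - 25466) - 20937 = (2*41/39 - 25466) - 20937 = (2*41*(1/39) - 25466) - 20937 = (82/39 - 25466) - 20937 = -993092/39 - 20937 = -1809635/39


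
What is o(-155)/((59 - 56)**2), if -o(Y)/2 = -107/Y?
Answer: -214/1395 ≈ -0.15340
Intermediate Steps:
o(Y) = 214/Y (o(Y) = -(-214)/Y = 214/Y)
o(-155)/((59 - 56)**2) = (214/(-155))/((59 - 56)**2) = (214*(-1/155))/(3**2) = -214/155/9 = -214/155*1/9 = -214/1395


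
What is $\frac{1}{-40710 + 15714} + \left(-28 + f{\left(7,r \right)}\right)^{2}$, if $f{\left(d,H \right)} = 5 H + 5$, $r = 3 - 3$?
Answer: $\frac{13222883}{24996} \approx 529.0$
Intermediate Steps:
$r = 0$ ($r = 3 - 3 = 0$)
$f{\left(d,H \right)} = 5 + 5 H$
$\frac{1}{-40710 + 15714} + \left(-28 + f{\left(7,r \right)}\right)^{2} = \frac{1}{-40710 + 15714} + \left(-28 + \left(5 + 5 \cdot 0\right)\right)^{2} = \frac{1}{-24996} + \left(-28 + \left(5 + 0\right)\right)^{2} = - \frac{1}{24996} + \left(-28 + 5\right)^{2} = - \frac{1}{24996} + \left(-23\right)^{2} = - \frac{1}{24996} + 529 = \frac{13222883}{24996}$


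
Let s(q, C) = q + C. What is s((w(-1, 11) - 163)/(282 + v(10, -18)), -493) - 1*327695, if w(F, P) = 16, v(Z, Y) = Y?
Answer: -28880593/88 ≈ -3.2819e+5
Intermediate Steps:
s(q, C) = C + q
s((w(-1, 11) - 163)/(282 + v(10, -18)), -493) - 1*327695 = (-493 + (16 - 163)/(282 - 18)) - 1*327695 = (-493 - 147/264) - 327695 = (-493 - 147*1/264) - 327695 = (-493 - 49/88) - 327695 = -43433/88 - 327695 = -28880593/88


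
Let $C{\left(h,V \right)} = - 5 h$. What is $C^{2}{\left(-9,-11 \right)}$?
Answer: $2025$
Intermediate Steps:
$C^{2}{\left(-9,-11 \right)} = \left(\left(-5\right) \left(-9\right)\right)^{2} = 45^{2} = 2025$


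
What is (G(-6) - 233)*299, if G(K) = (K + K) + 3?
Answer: -72358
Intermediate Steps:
G(K) = 3 + 2*K (G(K) = 2*K + 3 = 3 + 2*K)
(G(-6) - 233)*299 = ((3 + 2*(-6)) - 233)*299 = ((3 - 12) - 233)*299 = (-9 - 233)*299 = -242*299 = -72358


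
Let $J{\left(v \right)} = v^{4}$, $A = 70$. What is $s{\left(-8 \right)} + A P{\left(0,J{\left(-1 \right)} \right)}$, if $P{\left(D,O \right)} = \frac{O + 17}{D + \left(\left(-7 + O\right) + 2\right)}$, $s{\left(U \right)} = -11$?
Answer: $-326$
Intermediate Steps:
$P{\left(D,O \right)} = \frac{17 + O}{-5 + D + O}$ ($P{\left(D,O \right)} = \frac{17 + O}{D + \left(-5 + O\right)} = \frac{17 + O}{-5 + D + O}$)
$s{\left(-8 \right)} + A P{\left(0,J{\left(-1 \right)} \right)} = -11 + 70 \frac{17 + \left(-1\right)^{4}}{-5 + 0 + \left(-1\right)^{4}} = -11 + 70 \frac{17 + 1}{-5 + 0 + 1} = -11 + 70 \frac{1}{-4} \cdot 18 = -11 + 70 \left(\left(- \frac{1}{4}\right) 18\right) = -11 + 70 \left(- \frac{9}{2}\right) = -11 - 315 = -326$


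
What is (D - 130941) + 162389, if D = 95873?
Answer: 127321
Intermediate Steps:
(D - 130941) + 162389 = (95873 - 130941) + 162389 = -35068 + 162389 = 127321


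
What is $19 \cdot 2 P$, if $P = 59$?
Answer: $2242$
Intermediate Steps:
$19 \cdot 2 P = 19 \cdot 2 \cdot 59 = 38 \cdot 59 = 2242$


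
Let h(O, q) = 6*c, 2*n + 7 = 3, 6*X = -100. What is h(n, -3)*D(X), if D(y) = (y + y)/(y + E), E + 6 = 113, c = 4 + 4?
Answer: -4800/271 ≈ -17.712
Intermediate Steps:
X = -50/3 (X = (⅙)*(-100) = -50/3 ≈ -16.667)
c = 8
E = 107 (E = -6 + 113 = 107)
n = -2 (n = -7/2 + (½)*3 = -7/2 + 3/2 = -2)
h(O, q) = 48 (h(O, q) = 6*8 = 48)
D(y) = 2*y/(107 + y) (D(y) = (y + y)/(y + 107) = (2*y)/(107 + y) = 2*y/(107 + y))
h(n, -3)*D(X) = 48*(2*(-50/3)/(107 - 50/3)) = 48*(2*(-50/3)/(271/3)) = 48*(2*(-50/3)*(3/271)) = 48*(-100/271) = -4800/271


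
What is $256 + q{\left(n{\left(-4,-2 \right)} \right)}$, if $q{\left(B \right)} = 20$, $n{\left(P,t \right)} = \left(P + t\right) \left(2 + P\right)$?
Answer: $276$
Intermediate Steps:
$n{\left(P,t \right)} = \left(2 + P\right) \left(P + t\right)$
$256 + q{\left(n{\left(-4,-2 \right)} \right)} = 256 + 20 = 276$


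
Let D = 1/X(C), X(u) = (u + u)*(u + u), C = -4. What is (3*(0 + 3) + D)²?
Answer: 332929/4096 ≈ 81.281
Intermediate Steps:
X(u) = 4*u² (X(u) = (2*u)*(2*u) = 4*u²)
D = 1/64 (D = 1/(4*(-4)²) = 1/(4*16) = 1/64 ≈ 0.015625)
(3*(0 + 3) + D)² = (3*(0 + 3) + 1/64)² = (3*3 + 1/64)² = (9 + 1/64)² = (577/64)² = 332929/4096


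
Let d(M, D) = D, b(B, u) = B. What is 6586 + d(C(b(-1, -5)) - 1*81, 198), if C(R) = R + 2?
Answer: 6784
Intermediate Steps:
C(R) = 2 + R
6586 + d(C(b(-1, -5)) - 1*81, 198) = 6586 + 198 = 6784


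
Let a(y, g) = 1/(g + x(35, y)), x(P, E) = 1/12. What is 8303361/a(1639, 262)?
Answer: 8704690115/4 ≈ 2.1762e+9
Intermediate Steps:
x(P, E) = 1/12
a(y, g) = 1/(1/12 + g) (a(y, g) = 1/(g + 1/12) = 1/(1/12 + g))
8303361/a(1639, 262) = 8303361/((12/(1 + 12*262))) = 8303361/((12/(1 + 3144))) = 8303361/((12/3145)) = 8303361/((12*(1/3145))) = 8303361/(12/3145) = 8303361*(3145/12) = 8704690115/4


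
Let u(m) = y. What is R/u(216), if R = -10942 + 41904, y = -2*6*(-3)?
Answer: 15481/18 ≈ 860.06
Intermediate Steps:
y = 36 (y = -12*(-3) = 36)
R = 30962
u(m) = 36
R/u(216) = 30962/36 = 30962*(1/36) = 15481/18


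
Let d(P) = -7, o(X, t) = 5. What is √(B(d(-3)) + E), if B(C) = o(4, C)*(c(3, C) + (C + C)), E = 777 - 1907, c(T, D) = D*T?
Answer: 3*I*√145 ≈ 36.125*I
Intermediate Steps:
E = -1130
B(C) = 25*C (B(C) = 5*(C*3 + (C + C)) = 5*(3*C + 2*C) = 5*(5*C) = 25*C)
√(B(d(-3)) + E) = √(25*(-7) - 1130) = √(-175 - 1130) = √(-1305) = 3*I*√145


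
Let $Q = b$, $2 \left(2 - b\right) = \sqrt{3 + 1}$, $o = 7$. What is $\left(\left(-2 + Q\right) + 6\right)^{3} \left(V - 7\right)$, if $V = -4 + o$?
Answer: $-500$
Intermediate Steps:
$b = 1$ ($b = 2 - \frac{\sqrt{3 + 1}}{2} = 2 - \frac{\sqrt{4}}{2} = 2 - 1 = 1$)
$Q = 1$
$V = 3$ ($V = -4 + 7 = 3$)
$\left(\left(-2 + Q\right) + 6\right)^{3} \left(V - 7\right) = \left(\left(-2 + 1\right) + 6\right)^{3} \left(3 - 7\right) = \left(-1 + 6\right)^{3} \left(3 - 7\right) = 5^{3} \left(-4\right) = 125 \left(-4\right) = -500$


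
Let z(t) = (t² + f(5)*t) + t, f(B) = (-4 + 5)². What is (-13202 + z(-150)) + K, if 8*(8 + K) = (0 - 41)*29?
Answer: 70731/8 ≈ 8841.4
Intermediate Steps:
f(B) = 1 (f(B) = 1² = 1)
K = -1253/8 (K = -8 + ((0 - 41)*29)/8 = -8 + (-41*29)/8 = -8 + (⅛)*(-1189) = -8 - 1189/8 = -1253/8 ≈ -156.63)
z(t) = t² + 2*t (z(t) = (t² + 1*t) + t = (t² + t) + t = (t + t²) + t = t² + 2*t)
(-13202 + z(-150)) + K = (-13202 - 150*(2 - 150)) - 1253/8 = (-13202 - 150*(-148)) - 1253/8 = (-13202 + 22200) - 1253/8 = 8998 - 1253/8 = 70731/8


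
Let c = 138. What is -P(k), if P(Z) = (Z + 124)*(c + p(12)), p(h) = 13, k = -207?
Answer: 12533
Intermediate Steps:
P(Z) = 18724 + 151*Z (P(Z) = (Z + 124)*(138 + 13) = (124 + Z)*151 = 18724 + 151*Z)
-P(k) = -(18724 + 151*(-207)) = -(18724 - 31257) = -1*(-12533) = 12533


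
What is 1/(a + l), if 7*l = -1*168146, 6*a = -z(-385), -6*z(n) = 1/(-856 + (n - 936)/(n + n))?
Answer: -82882674/1990912874467 ≈ -4.1630e-5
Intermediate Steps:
z(n) = -1/(6*(-856 + (-936 + n)/(2*n))) (z(n) = -1/(6*(-856 + (n - 936)/(n + n))) = -1/(6*(-856 + (-936 + n)/((2*n)))) = -1/(6*(-856 + (-936 + n)*(1/(2*n)))) = -1/(6*(-856 + (-936 + n)/(2*n))))
a = -385/11840382 (a = (-(-385)/(3*(936 + 1711*(-385))))/6 = (-(-385)/(3*(936 - 658735)))/6 = (-(-385)/(3*(-657799)))/6 = (-(-385)*(-1)/(3*657799))/6 = (-1*385/1973397)/6 = (⅙)*(-385/1973397) = -385/11840382 ≈ -3.2516e-5)
l = -168146/7 (l = (-1*168146)/7 = (⅐)*(-168146) = -168146/7 ≈ -24021.)
1/(a + l) = 1/(-385/11840382 - 168146/7) = 1/(-1990912874467/82882674) = -82882674/1990912874467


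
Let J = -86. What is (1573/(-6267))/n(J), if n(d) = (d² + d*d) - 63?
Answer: -11/645501 ≈ -1.7041e-5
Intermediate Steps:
n(d) = -63 + 2*d² (n(d) = (d² + d²) - 63 = 2*d² - 63 = -63 + 2*d²)
(1573/(-6267))/n(J) = (1573/(-6267))/(-63 + 2*(-86)²) = (1573*(-1/6267))/(-63 + 2*7396) = -1573/(6267*(-63 + 14792)) = -1573/6267/14729 = -1573/6267*1/14729 = -11/645501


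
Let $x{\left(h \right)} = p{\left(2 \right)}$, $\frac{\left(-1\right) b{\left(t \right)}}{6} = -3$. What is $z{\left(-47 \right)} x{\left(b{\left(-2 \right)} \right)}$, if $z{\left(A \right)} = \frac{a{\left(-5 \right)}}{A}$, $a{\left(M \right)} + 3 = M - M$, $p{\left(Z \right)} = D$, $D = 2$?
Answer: $\frac{6}{47} \approx 0.12766$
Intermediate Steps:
$p{\left(Z \right)} = 2$
$b{\left(t \right)} = 18$ ($b{\left(t \right)} = \left(-6\right) \left(-3\right) = 18$)
$x{\left(h \right)} = 2$
$a{\left(M \right)} = -3$ ($a{\left(M \right)} = -3 + \left(M - M\right) = -3 + 0 = -3$)
$z{\left(A \right)} = - \frac{3}{A}$
$z{\left(-47 \right)} x{\left(b{\left(-2 \right)} \right)} = - \frac{3}{-47} \cdot 2 = \left(-3\right) \left(- \frac{1}{47}\right) 2 = \frac{3}{47} \cdot 2 = \frac{6}{47}$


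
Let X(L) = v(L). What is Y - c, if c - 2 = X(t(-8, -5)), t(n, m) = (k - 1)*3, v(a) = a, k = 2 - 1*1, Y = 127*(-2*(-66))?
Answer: 16762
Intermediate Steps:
Y = 16764 (Y = 127*132 = 16764)
k = 1 (k = 2 - 1 = 1)
t(n, m) = 0 (t(n, m) = (1 - 1)*3 = 0*3 = 0)
X(L) = L
c = 2 (c = 2 + 0 = 2)
Y - c = 16764 - 1*2 = 16764 - 2 = 16762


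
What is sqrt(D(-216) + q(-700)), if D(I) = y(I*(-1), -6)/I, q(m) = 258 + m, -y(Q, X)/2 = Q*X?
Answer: I*sqrt(454) ≈ 21.307*I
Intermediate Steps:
y(Q, X) = -2*Q*X
D(I) = -12 (D(I) = (-2*I*(-1)*(-6))/I = (-2*(-I)*(-6))/I = (-12*I)/I = -12)
sqrt(D(-216) + q(-700)) = sqrt(-12 + (258 - 700)) = sqrt(-12 - 442) = sqrt(-454) = I*sqrt(454)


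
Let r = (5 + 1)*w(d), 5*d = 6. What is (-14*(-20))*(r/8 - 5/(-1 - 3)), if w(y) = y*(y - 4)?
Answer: -1778/5 ≈ -355.60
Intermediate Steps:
d = 6/5 (d = (1/5)*6 = 6/5 ≈ 1.2000)
w(y) = y*(-4 + y)
r = -504/25 (r = (5 + 1)*(6*(-4 + 6/5)/5) = 6*((6/5)*(-14/5)) = 6*(-84/25) = -504/25 ≈ -20.160)
(-14*(-20))*(r/8 - 5/(-1 - 3)) = (-14*(-20))*(-504/25/8 - 5/(-1 - 3)) = 280*(-504/25*1/8 - 5/(-4)) = 280*(-63/25 - 5*(-1/4)) = 280*(-63/25 + 5/4) = 280*(-127/100) = -1778/5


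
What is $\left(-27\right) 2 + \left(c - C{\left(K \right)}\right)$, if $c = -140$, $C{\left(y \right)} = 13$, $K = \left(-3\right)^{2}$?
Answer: $-207$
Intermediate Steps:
$K = 9$
$\left(-27\right) 2 + \left(c - C{\left(K \right)}\right) = \left(-27\right) 2 - 153 = -54 - 153 = -207$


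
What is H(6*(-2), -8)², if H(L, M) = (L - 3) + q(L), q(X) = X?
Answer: 729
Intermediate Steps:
H(L, M) = -3 + 2*L (H(L, M) = (L - 3) + L = (-3 + L) + L = -3 + 2*L)
H(6*(-2), -8)² = (-3 + 2*(6*(-2)))² = (-3 + 2*(-12))² = (-3 - 24)² = (-27)² = 729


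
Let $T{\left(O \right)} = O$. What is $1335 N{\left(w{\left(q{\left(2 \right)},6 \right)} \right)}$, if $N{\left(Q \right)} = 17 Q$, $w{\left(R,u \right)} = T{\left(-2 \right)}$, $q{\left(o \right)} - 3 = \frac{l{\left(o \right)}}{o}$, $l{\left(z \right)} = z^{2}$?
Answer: $-45390$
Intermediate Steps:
$q{\left(o \right)} = 3 + o$ ($q{\left(o \right)} = 3 + \frac{o^{2}}{o} = 3 + o$)
$w{\left(R,u \right)} = -2$
$1335 N{\left(w{\left(q{\left(2 \right)},6 \right)} \right)} = 1335 \cdot 17 \left(-2\right) = 1335 \left(-34\right) = -45390$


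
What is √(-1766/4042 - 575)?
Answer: I*√2350338118/2021 ≈ 23.988*I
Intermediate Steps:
√(-1766/4042 - 575) = √(-1766*1/4042 - 575) = √(-883/2021 - 575) = √(-1162958/2021) = I*√2350338118/2021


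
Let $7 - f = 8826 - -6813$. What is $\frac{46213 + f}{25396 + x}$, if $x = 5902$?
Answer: $\frac{30581}{31298} \approx 0.97709$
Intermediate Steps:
$f = -15632$ ($f = 7 - \left(8826 - -6813\right) = 7 - \left(8826 + 6813\right) = 7 - 15639 = -15632$)
$\frac{46213 + f}{25396 + x} = \frac{46213 - 15632}{25396 + 5902} = \frac{30581}{31298}$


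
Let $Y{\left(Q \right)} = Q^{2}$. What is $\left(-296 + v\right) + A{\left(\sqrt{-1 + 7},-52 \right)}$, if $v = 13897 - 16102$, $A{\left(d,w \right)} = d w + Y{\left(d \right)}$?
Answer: $-2495 - 52 \sqrt{6} \approx -2622.4$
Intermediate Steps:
$A{\left(d,w \right)} = d^{2} + d w$ ($A{\left(d,w \right)} = d w + d^{2} = d^{2} + d w$)
$v = -2205$
$\left(-296 + v\right) + A{\left(\sqrt{-1 + 7},-52 \right)} = \left(-296 - 2205\right) + \sqrt{-1 + 7} \left(\sqrt{-1 + 7} - 52\right) = -2501 + \sqrt{6} \left(\sqrt{6} - 52\right) = -2501 + \sqrt{6} \left(-52 + \sqrt{6}\right)$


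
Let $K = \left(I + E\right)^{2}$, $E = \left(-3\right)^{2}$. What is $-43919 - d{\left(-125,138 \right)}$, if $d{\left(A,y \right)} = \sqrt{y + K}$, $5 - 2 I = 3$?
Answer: $-43919 - \sqrt{238} \approx -43934.0$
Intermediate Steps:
$E = 9$
$I = 1$ ($I = \frac{5}{2} - \frac{3}{2} = 1$)
$K = 100$ ($K = \left(1 + 9\right)^{2} = 10^{2} = 100$)
$d{\left(A,y \right)} = \sqrt{100 + y}$ ($d{\left(A,y \right)} = \sqrt{y + 100} = \sqrt{100 + y}$)
$-43919 - d{\left(-125,138 \right)} = -43919 - \sqrt{100 + 138} = -43919 - \sqrt{238}$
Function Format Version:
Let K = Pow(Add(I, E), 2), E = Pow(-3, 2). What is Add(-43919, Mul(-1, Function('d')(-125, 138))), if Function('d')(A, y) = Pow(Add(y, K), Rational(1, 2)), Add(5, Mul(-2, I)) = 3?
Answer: Add(-43919, Mul(-1, Pow(238, Rational(1, 2)))) ≈ -43934.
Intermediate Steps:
E = 9
I = 1 (I = Add(Rational(5, 2), Mul(Rational(-1, 2), 3)) = Add(Rational(5, 2), Rational(-3, 2)) = 1)
K = 100 (K = Pow(Add(1, 9), 2) = Pow(10, 2) = 100)
Function('d')(A, y) = Pow(Add(100, y), Rational(1, 2)) (Function('d')(A, y) = Pow(Add(y, 100), Rational(1, 2)) = Pow(Add(100, y), Rational(1, 2)))
Add(-43919, Mul(-1, Function('d')(-125, 138))) = Add(-43919, Mul(-1, Pow(Add(100, 138), Rational(1, 2)))) = Add(-43919, Mul(-1, Pow(238, Rational(1, 2))))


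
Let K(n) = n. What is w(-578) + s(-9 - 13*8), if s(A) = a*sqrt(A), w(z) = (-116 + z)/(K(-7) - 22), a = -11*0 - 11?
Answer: 694/29 - 11*I*sqrt(113) ≈ 23.931 - 116.93*I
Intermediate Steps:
a = -11 (a = 0 - 11 = -11)
w(z) = 4 - z/29 (w(z) = (-116 + z)/(-7 - 22) = (-116 + z)/(-29) = (-116 + z)*(-1/29) = 4 - z/29)
s(A) = -11*sqrt(A)
w(-578) + s(-9 - 13*8) = (4 - 1/29*(-578)) - 11*sqrt(-9 - 13*8) = (4 + 578/29) - 11*sqrt(-9 - 104) = 694/29 - 11*I*sqrt(113)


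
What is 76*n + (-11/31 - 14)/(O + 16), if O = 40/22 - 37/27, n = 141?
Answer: 324529059/30287 ≈ 10715.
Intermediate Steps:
O = 133/297 (O = 40*(1/22) - 37*1/27 = 20/11 - 37/27 = 133/297 ≈ 0.44781)
76*n + (-11/31 - 14)/(O + 16) = 76*141 + (-11/31 - 14)/(133/297 + 16) = 10716 + (-11*1/31 - 14)/(4885/297) = 10716 + (-11/31 - 14)*(297/4885) = 10716 - 445/31*297/4885 = 10716 - 26433/30287 = 324529059/30287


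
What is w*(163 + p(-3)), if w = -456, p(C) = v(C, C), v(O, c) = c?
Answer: -72960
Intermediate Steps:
p(C) = C
w*(163 + p(-3)) = -456*(163 - 3) = -456*160 = -72960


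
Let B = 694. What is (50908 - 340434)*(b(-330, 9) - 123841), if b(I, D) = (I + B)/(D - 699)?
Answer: 12370093025002/345 ≈ 3.5855e+10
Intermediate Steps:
b(I, D) = (694 + I)/(-699 + D) (b(I, D) = (I + 694)/(D - 699) = (694 + I)/(-699 + D))
(50908 - 340434)*(b(-330, 9) - 123841) = (50908 - 340434)*((694 - 330)/(-699 + 9) - 123841) = -289526*(364/(-690) - 123841) = -289526*(-1/690*364 - 123841) = -289526*(-182/345 - 123841) = -289526*(-42725327/345) = 12370093025002/345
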